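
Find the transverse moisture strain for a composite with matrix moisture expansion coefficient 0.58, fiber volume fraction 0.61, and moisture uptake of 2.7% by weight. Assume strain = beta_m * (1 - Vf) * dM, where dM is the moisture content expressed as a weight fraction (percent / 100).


dM = 2.7/100 = 0.027
strain = beta_m * (1-Vf) * dM = 0.58 * 0.39 * 0.027 = 0.0061074

0.0061074


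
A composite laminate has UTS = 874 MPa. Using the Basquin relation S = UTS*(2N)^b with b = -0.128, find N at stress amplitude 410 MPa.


N = 0.5 * (S/UTS)^(1/b) = 0.5 * (410/874)^(1/-0.128) = 184.9925 cycles

184.9925 cycles


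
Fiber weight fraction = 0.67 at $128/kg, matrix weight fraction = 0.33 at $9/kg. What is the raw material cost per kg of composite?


Cost = cost_f*Wf + cost_m*Wm = 128*0.67 + 9*0.33 = $88.73/kg

$88.73/kg


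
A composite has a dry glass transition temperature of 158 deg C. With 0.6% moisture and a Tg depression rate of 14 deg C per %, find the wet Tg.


Tg_wet = Tg_dry - k*moisture = 158 - 14*0.6 = 149.6 deg C

149.6 deg C


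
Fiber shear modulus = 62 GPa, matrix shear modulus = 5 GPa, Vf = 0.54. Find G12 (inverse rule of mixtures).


1/G12 = Vf/Gf + (1-Vf)/Gm = 0.54/62 + 0.46/5
G12 = 9.93 GPa

9.93 GPa


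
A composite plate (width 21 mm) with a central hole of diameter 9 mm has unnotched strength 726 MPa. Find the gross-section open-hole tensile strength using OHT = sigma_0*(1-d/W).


OHT = sigma_0*(1-d/W) = 726*(1-9/21) = 414.9 MPa

414.9 MPa


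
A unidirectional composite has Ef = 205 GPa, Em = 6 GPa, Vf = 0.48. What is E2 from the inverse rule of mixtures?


1/E2 = Vf/Ef + (1-Vf)/Em = 0.48/205 + 0.52/6
E2 = 11.23 GPa

11.23 GPa


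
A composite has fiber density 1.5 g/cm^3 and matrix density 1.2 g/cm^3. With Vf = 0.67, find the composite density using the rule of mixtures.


rho_c = rho_f*Vf + rho_m*(1-Vf) = 1.5*0.67 + 1.2*0.33 = 1.401 g/cm^3

1.401 g/cm^3


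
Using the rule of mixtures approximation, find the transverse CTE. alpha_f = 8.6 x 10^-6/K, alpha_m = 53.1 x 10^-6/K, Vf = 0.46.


alpha_2 = alpha_f*Vf + alpha_m*(1-Vf) = 8.6*0.46 + 53.1*0.54 = 32.6 x 10^-6/K

32.6 x 10^-6/K


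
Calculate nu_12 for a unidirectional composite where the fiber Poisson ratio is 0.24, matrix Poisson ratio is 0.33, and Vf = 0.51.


nu_12 = nu_f*Vf + nu_m*(1-Vf) = 0.24*0.51 + 0.33*0.49 = 0.2841

0.2841


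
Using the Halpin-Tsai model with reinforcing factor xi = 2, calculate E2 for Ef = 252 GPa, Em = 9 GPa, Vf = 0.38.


eta = (Ef/Em - 1)/(Ef/Em + xi) = (28.0 - 1)/(28.0 + 2) = 0.9
E2 = Em*(1+xi*eta*Vf)/(1-eta*Vf) = 23.03 GPa

23.03 GPa


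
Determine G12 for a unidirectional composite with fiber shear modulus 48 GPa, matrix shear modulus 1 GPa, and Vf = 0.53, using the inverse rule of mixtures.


1/G12 = Vf/Gf + (1-Vf)/Gm = 0.53/48 + 0.47/1
G12 = 2.08 GPa

2.08 GPa


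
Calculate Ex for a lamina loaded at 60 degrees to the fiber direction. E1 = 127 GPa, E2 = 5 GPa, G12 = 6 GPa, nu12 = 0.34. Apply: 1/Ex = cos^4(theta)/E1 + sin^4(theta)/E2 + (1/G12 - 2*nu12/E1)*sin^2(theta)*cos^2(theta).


cos^4(60) = 0.0625, sin^4(60) = 0.5625, sin^2(60)*cos^2(60) = 0.1875
1/G12 - 2*nu12/E1 = 1/6 - 2*0.34/127 = 0.161312 GPa^-1
1/Ex = 0.0625/127 + 0.5625/5 + 0.161312*0.1875 = 0.1432382 GPa^-1
Ex = 6.98 GPa

6.98 GPa


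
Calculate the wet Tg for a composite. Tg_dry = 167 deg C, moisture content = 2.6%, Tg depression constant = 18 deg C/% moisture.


Tg_wet = Tg_dry - k*moisture = 167 - 18*2.6 = 120.2 deg C

120.2 deg C


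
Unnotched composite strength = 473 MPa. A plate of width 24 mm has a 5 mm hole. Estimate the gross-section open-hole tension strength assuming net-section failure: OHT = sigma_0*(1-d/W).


OHT = sigma_0*(1-d/W) = 473*(1-5/24) = 374.5 MPa

374.5 MPa


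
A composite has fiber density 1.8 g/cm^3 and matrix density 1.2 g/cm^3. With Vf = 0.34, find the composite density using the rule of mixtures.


rho_c = rho_f*Vf + rho_m*(1-Vf) = 1.8*0.34 + 1.2*0.66 = 1.404 g/cm^3

1.404 g/cm^3


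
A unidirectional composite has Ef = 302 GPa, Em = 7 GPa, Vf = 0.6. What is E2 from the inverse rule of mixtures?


1/E2 = Vf/Ef + (1-Vf)/Em = 0.6/302 + 0.4/7
E2 = 16.91 GPa

16.91 GPa


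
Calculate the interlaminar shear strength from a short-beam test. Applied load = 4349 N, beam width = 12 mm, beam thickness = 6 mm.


ILSS = 3F/(4bh) = 3*4349/(4*12*6) = 45.3 MPa

45.3 MPa


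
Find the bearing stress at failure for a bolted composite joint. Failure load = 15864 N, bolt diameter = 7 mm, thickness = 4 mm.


sigma_br = F/(d*h) = 15864/(7*4) = 566.6 MPa

566.6 MPa


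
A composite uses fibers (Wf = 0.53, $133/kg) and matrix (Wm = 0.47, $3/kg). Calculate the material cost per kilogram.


Cost = cost_f*Wf + cost_m*Wm = 133*0.53 + 3*0.47 = $71.9/kg

$71.9/kg


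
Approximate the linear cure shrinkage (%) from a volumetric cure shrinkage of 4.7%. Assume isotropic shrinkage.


Linear shrinkage ≈ vol_shrink/3 = 4.7/3 = 1.567%

1.567%


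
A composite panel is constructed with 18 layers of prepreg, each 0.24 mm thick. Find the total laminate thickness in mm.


h = n * t_ply = 18 * 0.24 = 4.32 mm

4.32 mm


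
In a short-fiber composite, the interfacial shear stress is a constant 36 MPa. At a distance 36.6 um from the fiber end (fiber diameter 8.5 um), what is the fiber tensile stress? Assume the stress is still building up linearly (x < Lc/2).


Force balance: sigma_f * (pi*d^2/4) = tau * (pi*d) * x  ->  sigma_f = 4 * tau * x / d
sigma_f = 4 * 36 * 36.6 / 8.5 = 620.0 MPa

620.0 MPa


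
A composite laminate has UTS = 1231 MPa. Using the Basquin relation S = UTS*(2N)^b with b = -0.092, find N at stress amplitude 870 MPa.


N = 0.5 * (S/UTS)^(1/b) = 0.5 * (870/1231)^(1/-0.092) = 21.7488 cycles

21.7488 cycles


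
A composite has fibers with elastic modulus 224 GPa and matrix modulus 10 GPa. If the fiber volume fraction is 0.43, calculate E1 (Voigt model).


E1 = Ef*Vf + Em*(1-Vf) = 224*0.43 + 10*0.57 = 102.02 GPa

102.02 GPa


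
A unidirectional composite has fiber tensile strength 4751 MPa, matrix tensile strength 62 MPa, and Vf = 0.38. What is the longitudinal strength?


sigma_1 = sigma_f*Vf + sigma_m*(1-Vf) = 4751*0.38 + 62*0.62 = 1843.8 MPa

1843.8 MPa


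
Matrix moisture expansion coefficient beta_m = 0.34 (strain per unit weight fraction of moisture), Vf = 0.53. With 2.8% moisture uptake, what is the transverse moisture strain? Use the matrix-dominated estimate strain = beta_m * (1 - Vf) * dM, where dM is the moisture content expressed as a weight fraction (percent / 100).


dM = 2.8/100 = 0.028
strain = beta_m * (1-Vf) * dM = 0.34 * 0.47 * 0.028 = 0.0044744

0.0044744


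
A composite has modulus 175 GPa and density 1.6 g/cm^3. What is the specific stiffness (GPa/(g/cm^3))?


Specific stiffness = E/rho = 175/1.6 = 109.4 GPa/(g/cm^3)

109.4 GPa/(g/cm^3)


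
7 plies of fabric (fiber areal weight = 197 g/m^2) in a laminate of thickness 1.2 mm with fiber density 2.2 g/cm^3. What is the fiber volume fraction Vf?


Vf = n * FAW / (rho_f * h * 1000) = 7 * 197 / (2.2 * 1.2 * 1000) = 0.5223

0.5223


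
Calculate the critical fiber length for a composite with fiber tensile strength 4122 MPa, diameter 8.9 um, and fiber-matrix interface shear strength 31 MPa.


Lc = sigma_f * d / (2 * tau_i) = 4122 * 8.9 / (2 * 31) = 591.7 um

591.7 um


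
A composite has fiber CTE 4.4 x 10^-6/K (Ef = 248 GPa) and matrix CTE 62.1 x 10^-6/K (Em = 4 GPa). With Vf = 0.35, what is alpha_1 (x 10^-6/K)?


E1 = Ef*Vf + Em*(1-Vf) = 89.4
alpha_1 = (alpha_f*Ef*Vf + alpha_m*Em*(1-Vf))/E1 = 6.08 x 10^-6/K

6.08 x 10^-6/K


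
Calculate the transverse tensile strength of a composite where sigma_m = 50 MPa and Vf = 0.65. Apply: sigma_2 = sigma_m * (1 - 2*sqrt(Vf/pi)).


factor = 1 - 2*sqrt(0.65/pi) = 0.0903
sigma_2 = 50 * 0.0903 = 4.51 MPa

4.51 MPa


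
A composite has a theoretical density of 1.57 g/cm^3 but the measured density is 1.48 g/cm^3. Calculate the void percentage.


Void% = (rho_theo - rho_actual)/rho_theo * 100 = (1.57 - 1.48)/1.57 * 100 = 5.73%

5.73%


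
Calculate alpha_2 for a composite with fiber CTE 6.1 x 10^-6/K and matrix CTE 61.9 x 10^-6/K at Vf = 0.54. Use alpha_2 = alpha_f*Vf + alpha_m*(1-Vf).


alpha_2 = alpha_f*Vf + alpha_m*(1-Vf) = 6.1*0.54 + 61.9*0.46 = 31.8 x 10^-6/K

31.8 x 10^-6/K


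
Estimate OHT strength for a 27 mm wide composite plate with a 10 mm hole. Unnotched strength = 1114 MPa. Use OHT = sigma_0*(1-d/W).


OHT = sigma_0*(1-d/W) = 1114*(1-10/27) = 701.4 MPa

701.4 MPa


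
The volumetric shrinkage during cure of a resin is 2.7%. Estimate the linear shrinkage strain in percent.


Linear shrinkage ≈ vol_shrink/3 = 2.7/3 = 0.9%

0.9%


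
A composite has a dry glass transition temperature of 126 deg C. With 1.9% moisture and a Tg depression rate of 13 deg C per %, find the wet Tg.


Tg_wet = Tg_dry - k*moisture = 126 - 13*1.9 = 101.3 deg C

101.3 deg C


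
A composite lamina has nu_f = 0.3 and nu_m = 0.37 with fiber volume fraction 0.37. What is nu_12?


nu_12 = nu_f*Vf + nu_m*(1-Vf) = 0.3*0.37 + 0.37*0.63 = 0.3441

0.3441


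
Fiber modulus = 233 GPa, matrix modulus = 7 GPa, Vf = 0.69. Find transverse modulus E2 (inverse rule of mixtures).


1/E2 = Vf/Ef + (1-Vf)/Em = 0.69/233 + 0.31/7
E2 = 21.17 GPa

21.17 GPa


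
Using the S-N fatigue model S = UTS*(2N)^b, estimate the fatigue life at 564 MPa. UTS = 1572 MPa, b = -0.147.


N = 0.5 * (S/UTS)^(1/b) = 0.5 * (564/1572)^(1/-0.147) = 533.7781 cycles

533.7781 cycles


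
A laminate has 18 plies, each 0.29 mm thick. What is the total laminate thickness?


h = n * t_ply = 18 * 0.29 = 5.22 mm

5.22 mm


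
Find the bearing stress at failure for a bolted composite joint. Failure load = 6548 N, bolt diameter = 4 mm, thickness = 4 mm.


sigma_br = F/(d*h) = 6548/(4*4) = 409.3 MPa

409.3 MPa


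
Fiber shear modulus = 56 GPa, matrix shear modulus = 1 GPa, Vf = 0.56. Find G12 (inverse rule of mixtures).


1/G12 = Vf/Gf + (1-Vf)/Gm = 0.56/56 + 0.44/1
G12 = 2.22 GPa

2.22 GPa


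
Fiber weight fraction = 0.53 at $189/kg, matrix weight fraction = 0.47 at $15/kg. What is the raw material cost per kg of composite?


Cost = cost_f*Wf + cost_m*Wm = 189*0.53 + 15*0.47 = $107.22/kg

$107.22/kg


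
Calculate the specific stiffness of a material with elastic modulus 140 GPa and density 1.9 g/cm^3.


Specific stiffness = E/rho = 140/1.9 = 73.7 GPa/(g/cm^3)

73.7 GPa/(g/cm^3)


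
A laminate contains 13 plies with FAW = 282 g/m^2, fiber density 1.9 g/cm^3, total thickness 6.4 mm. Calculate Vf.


Vf = n * FAW / (rho_f * h * 1000) = 13 * 282 / (1.9 * 6.4 * 1000) = 0.3015

0.3015


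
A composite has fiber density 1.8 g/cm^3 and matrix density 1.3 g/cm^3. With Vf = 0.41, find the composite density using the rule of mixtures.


rho_c = rho_f*Vf + rho_m*(1-Vf) = 1.8*0.41 + 1.3*0.59 = 1.505 g/cm^3

1.505 g/cm^3


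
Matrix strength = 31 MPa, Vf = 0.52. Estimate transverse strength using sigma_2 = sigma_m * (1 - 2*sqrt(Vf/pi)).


factor = 1 - 2*sqrt(0.52/pi) = 0.1863
sigma_2 = 31 * 0.1863 = 5.78 MPa

5.78 MPa


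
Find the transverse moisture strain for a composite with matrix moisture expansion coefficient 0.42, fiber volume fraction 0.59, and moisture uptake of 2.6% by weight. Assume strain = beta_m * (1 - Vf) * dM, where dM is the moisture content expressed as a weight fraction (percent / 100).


dM = 2.6/100 = 0.026
strain = beta_m * (1-Vf) * dM = 0.42 * 0.41 * 0.026 = 0.0044772

0.0044772


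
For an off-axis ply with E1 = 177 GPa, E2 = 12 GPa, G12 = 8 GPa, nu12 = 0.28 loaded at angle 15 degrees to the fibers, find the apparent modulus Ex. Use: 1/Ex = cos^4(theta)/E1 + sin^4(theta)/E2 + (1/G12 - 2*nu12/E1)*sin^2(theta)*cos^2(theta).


cos^4(15) = 0.870513, sin^4(15) = 0.004487, sin^2(15)*cos^2(15) = 0.0625
1/G12 - 2*nu12/E1 = 1/8 - 2*0.28/177 = 0.121836 GPa^-1
1/Ex = 0.870513/177 + 0.004487/12 + 0.121836*0.0625 = 0.0129069 GPa^-1
Ex = 77.48 GPa

77.48 GPa


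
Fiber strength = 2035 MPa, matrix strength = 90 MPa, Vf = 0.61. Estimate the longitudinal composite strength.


sigma_1 = sigma_f*Vf + sigma_m*(1-Vf) = 2035*0.61 + 90*0.39 = 1276.5 MPa

1276.5 MPa


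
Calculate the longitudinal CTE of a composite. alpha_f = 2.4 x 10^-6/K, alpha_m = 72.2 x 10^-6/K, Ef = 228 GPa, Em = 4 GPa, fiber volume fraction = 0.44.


E1 = Ef*Vf + Em*(1-Vf) = 102.56
alpha_1 = (alpha_f*Ef*Vf + alpha_m*Em*(1-Vf))/E1 = 3.92 x 10^-6/K

3.92 x 10^-6/K


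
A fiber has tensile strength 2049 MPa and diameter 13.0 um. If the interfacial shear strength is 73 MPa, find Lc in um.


Lc = sigma_f * d / (2 * tau_i) = 2049 * 13.0 / (2 * 73) = 182.4 um

182.4 um


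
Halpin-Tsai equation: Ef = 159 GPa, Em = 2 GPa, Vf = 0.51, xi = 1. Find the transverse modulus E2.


eta = (Ef/Em - 1)/(Ef/Em + xi) = (79.5 - 1)/(79.5 + 1) = 0.9752
E2 = Em*(1+xi*eta*Vf)/(1-eta*Vf) = 5.96 GPa

5.96 GPa


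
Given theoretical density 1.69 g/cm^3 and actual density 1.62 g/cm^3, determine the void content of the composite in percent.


Void% = (rho_theo - rho_actual)/rho_theo * 100 = (1.69 - 1.62)/1.69 * 100 = 4.14%

4.14%


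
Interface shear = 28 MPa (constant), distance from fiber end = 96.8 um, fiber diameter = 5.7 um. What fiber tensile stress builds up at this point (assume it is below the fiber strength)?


Force balance: sigma_f * (pi*d^2/4) = tau * (pi*d) * x  ->  sigma_f = 4 * tau * x / d
sigma_f = 4 * 28 * 96.8 / 5.7 = 1902.0 MPa

1902.0 MPa


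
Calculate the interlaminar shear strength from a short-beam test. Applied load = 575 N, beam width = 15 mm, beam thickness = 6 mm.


ILSS = 3F/(4bh) = 3*575/(4*15*6) = 4.79 MPa

4.79 MPa


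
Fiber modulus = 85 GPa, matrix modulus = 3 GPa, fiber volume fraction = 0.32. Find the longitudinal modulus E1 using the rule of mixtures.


E1 = Ef*Vf + Em*(1-Vf) = 85*0.32 + 3*0.68 = 29.24 GPa

29.24 GPa


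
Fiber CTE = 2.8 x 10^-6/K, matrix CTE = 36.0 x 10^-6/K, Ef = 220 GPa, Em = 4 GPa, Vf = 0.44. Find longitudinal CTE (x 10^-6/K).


E1 = Ef*Vf + Em*(1-Vf) = 99.04
alpha_1 = (alpha_f*Ef*Vf + alpha_m*Em*(1-Vf))/E1 = 3.55 x 10^-6/K

3.55 x 10^-6/K


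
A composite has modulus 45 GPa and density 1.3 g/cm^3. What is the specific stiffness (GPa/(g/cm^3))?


Specific stiffness = E/rho = 45/1.3 = 34.6 GPa/(g/cm^3)

34.6 GPa/(g/cm^3)


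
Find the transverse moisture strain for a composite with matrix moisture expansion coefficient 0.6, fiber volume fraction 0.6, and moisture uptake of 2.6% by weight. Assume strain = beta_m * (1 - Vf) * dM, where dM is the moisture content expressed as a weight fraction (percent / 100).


dM = 2.6/100 = 0.026
strain = beta_m * (1-Vf) * dM = 0.6 * 0.4 * 0.026 = 0.00624

0.00624


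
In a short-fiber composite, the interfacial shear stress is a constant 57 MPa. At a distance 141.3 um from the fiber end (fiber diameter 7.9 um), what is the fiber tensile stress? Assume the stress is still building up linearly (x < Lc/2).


Force balance: sigma_f * (pi*d^2/4) = tau * (pi*d) * x  ->  sigma_f = 4 * tau * x / d
sigma_f = 4 * 57 * 141.3 / 7.9 = 4078.0 MPa

4078.0 MPa


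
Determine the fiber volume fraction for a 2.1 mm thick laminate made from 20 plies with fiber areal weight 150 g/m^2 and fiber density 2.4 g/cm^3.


Vf = n * FAW / (rho_f * h * 1000) = 20 * 150 / (2.4 * 2.1 * 1000) = 0.5952

0.5952


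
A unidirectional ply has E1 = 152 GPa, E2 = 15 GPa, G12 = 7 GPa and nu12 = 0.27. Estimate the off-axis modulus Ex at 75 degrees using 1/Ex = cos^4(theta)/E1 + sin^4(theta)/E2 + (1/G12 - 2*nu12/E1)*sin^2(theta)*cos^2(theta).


cos^4(75) = 0.004487, sin^4(75) = 0.870513, sin^2(75)*cos^2(75) = 0.0625
1/G12 - 2*nu12/E1 = 1/7 - 2*0.27/152 = 0.139305 GPa^-1
1/Ex = 0.004487/152 + 0.870513/15 + 0.139305*0.0625 = 0.0667702 GPa^-1
Ex = 14.98 GPa

14.98 GPa


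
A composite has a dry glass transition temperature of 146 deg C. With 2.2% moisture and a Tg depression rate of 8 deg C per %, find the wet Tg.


Tg_wet = Tg_dry - k*moisture = 146 - 8*2.2 = 128.4 deg C

128.4 deg C


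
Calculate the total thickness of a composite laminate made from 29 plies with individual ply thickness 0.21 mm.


h = n * t_ply = 29 * 0.21 = 6.09 mm

6.09 mm


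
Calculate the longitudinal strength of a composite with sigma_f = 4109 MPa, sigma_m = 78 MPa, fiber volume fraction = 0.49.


sigma_1 = sigma_f*Vf + sigma_m*(1-Vf) = 4109*0.49 + 78*0.51 = 2053.2 MPa

2053.2 MPa


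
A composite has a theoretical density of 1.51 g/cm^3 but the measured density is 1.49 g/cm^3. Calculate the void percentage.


Void% = (rho_theo - rho_actual)/rho_theo * 100 = (1.51 - 1.49)/1.51 * 100 = 1.32%

1.32%


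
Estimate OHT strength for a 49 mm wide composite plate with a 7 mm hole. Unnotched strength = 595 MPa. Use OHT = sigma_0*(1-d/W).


OHT = sigma_0*(1-d/W) = 595*(1-7/49) = 510.0 MPa

510.0 MPa


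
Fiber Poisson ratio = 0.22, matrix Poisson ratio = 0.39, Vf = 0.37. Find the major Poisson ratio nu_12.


nu_12 = nu_f*Vf + nu_m*(1-Vf) = 0.22*0.37 + 0.39*0.63 = 0.3271

0.3271


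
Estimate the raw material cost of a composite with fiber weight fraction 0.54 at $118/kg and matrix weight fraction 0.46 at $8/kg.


Cost = cost_f*Wf + cost_m*Wm = 118*0.54 + 8*0.46 = $67.4/kg

$67.4/kg


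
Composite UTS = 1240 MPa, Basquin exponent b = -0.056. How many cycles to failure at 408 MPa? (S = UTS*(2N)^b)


N = 0.5 * (S/UTS)^(1/b) = 0.5 * (408/1240)^(1/-0.056) = 2.0879e+08 cycles

2.0879e+08 cycles


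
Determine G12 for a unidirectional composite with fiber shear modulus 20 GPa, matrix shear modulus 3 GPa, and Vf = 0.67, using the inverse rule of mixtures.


1/G12 = Vf/Gf + (1-Vf)/Gm = 0.67/20 + 0.33/3
G12 = 6.97 GPa

6.97 GPa


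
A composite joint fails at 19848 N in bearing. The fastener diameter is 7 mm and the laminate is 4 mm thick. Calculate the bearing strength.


sigma_br = F/(d*h) = 19848/(7*4) = 708.9 MPa

708.9 MPa


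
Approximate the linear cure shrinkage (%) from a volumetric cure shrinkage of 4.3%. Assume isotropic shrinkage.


Linear shrinkage ≈ vol_shrink/3 = 4.3/3 = 1.433%

1.433%


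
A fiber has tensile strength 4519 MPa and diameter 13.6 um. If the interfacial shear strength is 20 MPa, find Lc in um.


Lc = sigma_f * d / (2 * tau_i) = 4519 * 13.6 / (2 * 20) = 1536.5 um

1536.5 um


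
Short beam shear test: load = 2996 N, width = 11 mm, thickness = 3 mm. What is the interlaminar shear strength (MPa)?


ILSS = 3F/(4bh) = 3*2996/(4*11*3) = 68.09 MPa

68.09 MPa


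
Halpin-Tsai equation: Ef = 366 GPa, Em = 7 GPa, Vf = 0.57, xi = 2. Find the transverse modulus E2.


eta = (Ef/Em - 1)/(Ef/Em + xi) = (52.2857 - 1)/(52.2857 + 2) = 0.9447
E2 = Em*(1+xi*eta*Vf)/(1-eta*Vf) = 31.5 GPa

31.5 GPa


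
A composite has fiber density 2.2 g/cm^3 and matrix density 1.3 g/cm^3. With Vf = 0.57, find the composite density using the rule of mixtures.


rho_c = rho_f*Vf + rho_m*(1-Vf) = 2.2*0.57 + 1.3*0.43 = 1.813 g/cm^3

1.813 g/cm^3


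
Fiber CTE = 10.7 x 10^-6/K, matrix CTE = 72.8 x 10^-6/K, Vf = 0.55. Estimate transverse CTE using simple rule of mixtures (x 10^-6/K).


alpha_2 = alpha_f*Vf + alpha_m*(1-Vf) = 10.7*0.55 + 72.8*0.45 = 38.6 x 10^-6/K

38.6 x 10^-6/K


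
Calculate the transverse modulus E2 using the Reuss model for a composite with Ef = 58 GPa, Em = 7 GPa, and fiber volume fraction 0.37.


1/E2 = Vf/Ef + (1-Vf)/Em = 0.37/58 + 0.63/7
E2 = 10.38 GPa

10.38 GPa


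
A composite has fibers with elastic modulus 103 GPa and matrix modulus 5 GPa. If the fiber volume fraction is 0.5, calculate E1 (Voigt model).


E1 = Ef*Vf + Em*(1-Vf) = 103*0.5 + 5*0.5 = 54.0 GPa

54.0 GPa


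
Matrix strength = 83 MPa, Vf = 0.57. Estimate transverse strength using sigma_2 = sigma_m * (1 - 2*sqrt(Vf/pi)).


factor = 1 - 2*sqrt(0.57/pi) = 0.1481
sigma_2 = 83 * 0.1481 = 12.29 MPa

12.29 MPa


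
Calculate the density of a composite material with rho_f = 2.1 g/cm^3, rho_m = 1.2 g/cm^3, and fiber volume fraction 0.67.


rho_c = rho_f*Vf + rho_m*(1-Vf) = 2.1*0.67 + 1.2*0.33 = 1.803 g/cm^3

1.803 g/cm^3


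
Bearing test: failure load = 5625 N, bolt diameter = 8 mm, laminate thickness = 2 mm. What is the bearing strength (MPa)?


sigma_br = F/(d*h) = 5625/(8*2) = 351.6 MPa

351.6 MPa


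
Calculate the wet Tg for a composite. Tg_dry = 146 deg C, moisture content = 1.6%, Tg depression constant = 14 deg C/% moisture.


Tg_wet = Tg_dry - k*moisture = 146 - 14*1.6 = 123.6 deg C

123.6 deg C


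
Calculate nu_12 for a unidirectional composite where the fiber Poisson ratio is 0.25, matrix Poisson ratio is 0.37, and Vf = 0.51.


nu_12 = nu_f*Vf + nu_m*(1-Vf) = 0.25*0.51 + 0.37*0.49 = 0.3088

0.3088


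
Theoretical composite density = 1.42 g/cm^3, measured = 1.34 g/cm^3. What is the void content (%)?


Void% = (rho_theo - rho_actual)/rho_theo * 100 = (1.42 - 1.34)/1.42 * 100 = 5.63%

5.63%


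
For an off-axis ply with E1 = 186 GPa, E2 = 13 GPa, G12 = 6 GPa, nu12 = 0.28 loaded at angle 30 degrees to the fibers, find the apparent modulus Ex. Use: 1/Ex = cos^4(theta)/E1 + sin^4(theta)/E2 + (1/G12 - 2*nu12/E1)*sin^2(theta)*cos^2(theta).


cos^4(30) = 0.5625, sin^4(30) = 0.0625, sin^2(30)*cos^2(30) = 0.1875
1/G12 - 2*nu12/E1 = 1/6 - 2*0.28/186 = 0.163656 GPa^-1
1/Ex = 0.5625/186 + 0.0625/13 + 0.163656*0.1875 = 0.0385174 GPa^-1
Ex = 25.96 GPa

25.96 GPa


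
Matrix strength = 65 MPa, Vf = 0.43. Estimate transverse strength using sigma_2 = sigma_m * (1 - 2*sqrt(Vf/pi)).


factor = 1 - 2*sqrt(0.43/pi) = 0.2601
sigma_2 = 65 * 0.2601 = 16.9 MPa

16.9 MPa


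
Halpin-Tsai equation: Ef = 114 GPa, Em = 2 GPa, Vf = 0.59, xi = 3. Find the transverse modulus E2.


eta = (Ef/Em - 1)/(Ef/Em + xi) = (57.0 - 1)/(57.0 + 3) = 0.9333
E2 = Em*(1+xi*eta*Vf)/(1-eta*Vf) = 11.8 GPa

11.8 GPa


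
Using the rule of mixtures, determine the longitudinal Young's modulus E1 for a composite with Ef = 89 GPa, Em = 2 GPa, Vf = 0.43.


E1 = Ef*Vf + Em*(1-Vf) = 89*0.43 + 2*0.57 = 39.41 GPa

39.41 GPa


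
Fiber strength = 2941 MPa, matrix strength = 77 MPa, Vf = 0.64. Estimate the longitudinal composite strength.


sigma_1 = sigma_f*Vf + sigma_m*(1-Vf) = 2941*0.64 + 77*0.36 = 1910.0 MPa

1910.0 MPa


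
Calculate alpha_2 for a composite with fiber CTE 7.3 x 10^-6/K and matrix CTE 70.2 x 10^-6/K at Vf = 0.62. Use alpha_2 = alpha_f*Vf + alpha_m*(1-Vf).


alpha_2 = alpha_f*Vf + alpha_m*(1-Vf) = 7.3*0.62 + 70.2*0.38 = 31.2 x 10^-6/K

31.2 x 10^-6/K


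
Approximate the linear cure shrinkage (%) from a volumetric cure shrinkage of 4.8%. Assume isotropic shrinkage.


Linear shrinkage ≈ vol_shrink/3 = 4.8/3 = 1.6%

1.6%


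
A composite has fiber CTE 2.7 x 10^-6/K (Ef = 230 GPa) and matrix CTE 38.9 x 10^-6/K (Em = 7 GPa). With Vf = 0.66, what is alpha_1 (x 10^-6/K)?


E1 = Ef*Vf + Em*(1-Vf) = 154.18
alpha_1 = (alpha_f*Ef*Vf + alpha_m*Em*(1-Vf))/E1 = 3.26 x 10^-6/K

3.26 x 10^-6/K


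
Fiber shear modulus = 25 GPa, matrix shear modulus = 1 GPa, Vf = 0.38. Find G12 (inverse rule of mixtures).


1/G12 = Vf/Gf + (1-Vf)/Gm = 0.38/25 + 0.62/1
G12 = 1.57 GPa

1.57 GPa


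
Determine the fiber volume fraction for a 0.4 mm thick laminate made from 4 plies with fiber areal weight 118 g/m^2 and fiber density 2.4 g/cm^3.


Vf = n * FAW / (rho_f * h * 1000) = 4 * 118 / (2.4 * 0.4 * 1000) = 0.4917

0.4917


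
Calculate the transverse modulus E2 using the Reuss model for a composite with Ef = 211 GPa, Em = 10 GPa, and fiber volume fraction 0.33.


1/E2 = Vf/Ef + (1-Vf)/Em = 0.33/211 + 0.67/10
E2 = 14.58 GPa

14.58 GPa


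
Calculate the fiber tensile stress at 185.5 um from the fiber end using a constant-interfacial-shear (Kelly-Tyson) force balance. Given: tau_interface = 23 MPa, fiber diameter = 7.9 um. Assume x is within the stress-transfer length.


Force balance: sigma_f * (pi*d^2/4) = tau * (pi*d) * x  ->  sigma_f = 4 * tau * x / d
sigma_f = 4 * 23 * 185.5 / 7.9 = 2160.3 MPa

2160.3 MPa


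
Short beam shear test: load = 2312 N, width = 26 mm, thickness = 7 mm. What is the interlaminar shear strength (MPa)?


ILSS = 3F/(4bh) = 3*2312/(4*26*7) = 9.53 MPa

9.53 MPa


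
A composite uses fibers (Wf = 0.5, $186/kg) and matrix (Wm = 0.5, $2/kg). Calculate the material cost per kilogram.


Cost = cost_f*Wf + cost_m*Wm = 186*0.5 + 2*0.5 = $94.0/kg

$94.0/kg


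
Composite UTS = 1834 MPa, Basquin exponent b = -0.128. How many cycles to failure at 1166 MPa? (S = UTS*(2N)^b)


N = 0.5 * (S/UTS)^(1/b) = 0.5 * (1166/1834)^(1/-0.128) = 17.2066 cycles

17.2066 cycles


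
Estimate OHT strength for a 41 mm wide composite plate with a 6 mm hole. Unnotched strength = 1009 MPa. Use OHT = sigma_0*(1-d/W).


OHT = sigma_0*(1-d/W) = 1009*(1-6/41) = 861.3 MPa

861.3 MPa


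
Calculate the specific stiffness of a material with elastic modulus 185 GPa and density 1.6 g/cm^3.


Specific stiffness = E/rho = 185/1.6 = 115.6 GPa/(g/cm^3)

115.6 GPa/(g/cm^3)


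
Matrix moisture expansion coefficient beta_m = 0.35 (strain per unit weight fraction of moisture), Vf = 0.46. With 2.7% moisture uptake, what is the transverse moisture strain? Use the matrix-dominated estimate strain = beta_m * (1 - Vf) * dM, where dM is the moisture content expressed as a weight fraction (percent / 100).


dM = 2.7/100 = 0.027
strain = beta_m * (1-Vf) * dM = 0.35 * 0.54 * 0.027 = 0.005103

0.005103


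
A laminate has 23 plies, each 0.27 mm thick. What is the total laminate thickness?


h = n * t_ply = 23 * 0.27 = 6.21 mm

6.21 mm


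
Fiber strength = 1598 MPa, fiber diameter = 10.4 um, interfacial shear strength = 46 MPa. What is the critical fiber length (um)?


Lc = sigma_f * d / (2 * tau_i) = 1598 * 10.4 / (2 * 46) = 180.6 um

180.6 um


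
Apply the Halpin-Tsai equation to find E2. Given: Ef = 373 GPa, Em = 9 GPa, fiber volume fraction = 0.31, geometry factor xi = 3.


eta = (Ef/Em - 1)/(Ef/Em + xi) = (41.4444 - 1)/(41.4444 + 3) = 0.91
E2 = Em*(1+xi*eta*Vf)/(1-eta*Vf) = 23.15 GPa

23.15 GPa


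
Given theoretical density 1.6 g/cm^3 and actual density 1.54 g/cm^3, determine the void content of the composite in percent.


Void% = (rho_theo - rho_actual)/rho_theo * 100 = (1.6 - 1.54)/1.6 * 100 = 3.75%

3.75%


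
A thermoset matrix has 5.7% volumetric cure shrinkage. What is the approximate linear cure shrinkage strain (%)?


Linear shrinkage ≈ vol_shrink/3 = 5.7/3 = 1.9%

1.9%


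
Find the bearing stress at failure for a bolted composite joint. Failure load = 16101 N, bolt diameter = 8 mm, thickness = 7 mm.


sigma_br = F/(d*h) = 16101/(8*7) = 287.5 MPa

287.5 MPa


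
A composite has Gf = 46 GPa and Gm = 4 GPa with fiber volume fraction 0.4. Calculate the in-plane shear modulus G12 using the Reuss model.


1/G12 = Vf/Gf + (1-Vf)/Gm = 0.4/46 + 0.6/4
G12 = 6.3 GPa

6.3 GPa


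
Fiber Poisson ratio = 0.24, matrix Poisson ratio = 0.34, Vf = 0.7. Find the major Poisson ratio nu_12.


nu_12 = nu_f*Vf + nu_m*(1-Vf) = 0.24*0.7 + 0.34*0.3 = 0.27

0.27


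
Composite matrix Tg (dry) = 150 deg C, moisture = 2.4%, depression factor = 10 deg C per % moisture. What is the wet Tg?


Tg_wet = Tg_dry - k*moisture = 150 - 10*2.4 = 126.0 deg C

126.0 deg C


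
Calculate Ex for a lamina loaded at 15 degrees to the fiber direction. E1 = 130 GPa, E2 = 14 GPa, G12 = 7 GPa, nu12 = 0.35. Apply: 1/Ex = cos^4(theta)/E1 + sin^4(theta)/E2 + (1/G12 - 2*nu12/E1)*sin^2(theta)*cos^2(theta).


cos^4(15) = 0.870513, sin^4(15) = 0.004487, sin^2(15)*cos^2(15) = 0.0625
1/G12 - 2*nu12/E1 = 1/7 - 2*0.35/130 = 0.137473 GPa^-1
1/Ex = 0.870513/130 + 0.004487/14 + 0.137473*0.0625 = 0.0156088 GPa^-1
Ex = 64.07 GPa

64.07 GPa


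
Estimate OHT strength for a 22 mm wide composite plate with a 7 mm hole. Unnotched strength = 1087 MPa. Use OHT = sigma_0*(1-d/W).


OHT = sigma_0*(1-d/W) = 1087*(1-7/22) = 741.1 MPa

741.1 MPa


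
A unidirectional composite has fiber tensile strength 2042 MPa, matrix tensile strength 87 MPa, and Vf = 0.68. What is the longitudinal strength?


sigma_1 = sigma_f*Vf + sigma_m*(1-Vf) = 2042*0.68 + 87*0.32 = 1416.4 MPa

1416.4 MPa


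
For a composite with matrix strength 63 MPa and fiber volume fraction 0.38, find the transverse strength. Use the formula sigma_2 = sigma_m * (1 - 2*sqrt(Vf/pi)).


factor = 1 - 2*sqrt(0.38/pi) = 0.3044
sigma_2 = 63 * 0.3044 = 19.18 MPa

19.18 MPa


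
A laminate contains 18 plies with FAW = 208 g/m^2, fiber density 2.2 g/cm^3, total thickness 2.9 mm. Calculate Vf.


Vf = n * FAW / (rho_f * h * 1000) = 18 * 208 / (2.2 * 2.9 * 1000) = 0.5868

0.5868


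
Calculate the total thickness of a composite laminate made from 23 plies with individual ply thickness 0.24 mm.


h = n * t_ply = 23 * 0.24 = 5.52 mm

5.52 mm


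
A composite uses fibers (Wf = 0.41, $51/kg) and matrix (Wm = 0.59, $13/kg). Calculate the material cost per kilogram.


Cost = cost_f*Wf + cost_m*Wm = 51*0.41 + 13*0.59 = $28.58/kg

$28.58/kg


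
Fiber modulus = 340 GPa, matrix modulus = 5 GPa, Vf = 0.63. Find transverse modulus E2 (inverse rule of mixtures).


1/E2 = Vf/Ef + (1-Vf)/Em = 0.63/340 + 0.37/5
E2 = 13.18 GPa

13.18 GPa


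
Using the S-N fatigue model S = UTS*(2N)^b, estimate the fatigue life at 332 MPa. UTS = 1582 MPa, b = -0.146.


N = 0.5 * (S/UTS)^(1/b) = 0.5 * (332/1582)^(1/-0.146) = 22043.1717 cycles

22043.1717 cycles


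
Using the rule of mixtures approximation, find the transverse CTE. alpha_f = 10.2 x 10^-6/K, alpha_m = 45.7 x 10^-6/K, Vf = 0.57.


alpha_2 = alpha_f*Vf + alpha_m*(1-Vf) = 10.2*0.57 + 45.7*0.43 = 25.5 x 10^-6/K

25.5 x 10^-6/K


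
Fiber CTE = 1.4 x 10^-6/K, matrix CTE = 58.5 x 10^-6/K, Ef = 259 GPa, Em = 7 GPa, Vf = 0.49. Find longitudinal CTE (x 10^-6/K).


E1 = Ef*Vf + Em*(1-Vf) = 130.48
alpha_1 = (alpha_f*Ef*Vf + alpha_m*Em*(1-Vf))/E1 = 2.96 x 10^-6/K

2.96 x 10^-6/K


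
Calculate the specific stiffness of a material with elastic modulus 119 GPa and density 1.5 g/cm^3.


Specific stiffness = E/rho = 119/1.5 = 79.3 GPa/(g/cm^3)

79.3 GPa/(g/cm^3)


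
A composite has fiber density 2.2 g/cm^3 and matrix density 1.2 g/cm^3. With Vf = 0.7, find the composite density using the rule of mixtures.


rho_c = rho_f*Vf + rho_m*(1-Vf) = 2.2*0.7 + 1.2*0.3 = 1.9 g/cm^3

1.9 g/cm^3


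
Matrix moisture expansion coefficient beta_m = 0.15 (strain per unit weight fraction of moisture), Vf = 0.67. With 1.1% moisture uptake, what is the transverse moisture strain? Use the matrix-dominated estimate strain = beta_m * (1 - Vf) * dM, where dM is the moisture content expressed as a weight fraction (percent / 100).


dM = 1.1/100 = 0.011
strain = beta_m * (1-Vf) * dM = 0.15 * 0.33 * 0.011 = 0.0005445

0.0005445


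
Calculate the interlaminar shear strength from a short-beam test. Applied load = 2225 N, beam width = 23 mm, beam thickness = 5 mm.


ILSS = 3F/(4bh) = 3*2225/(4*23*5) = 14.51 MPa

14.51 MPa


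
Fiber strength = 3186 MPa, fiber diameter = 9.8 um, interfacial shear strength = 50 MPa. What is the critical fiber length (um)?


Lc = sigma_f * d / (2 * tau_i) = 3186 * 9.8 / (2 * 50) = 312.2 um

312.2 um


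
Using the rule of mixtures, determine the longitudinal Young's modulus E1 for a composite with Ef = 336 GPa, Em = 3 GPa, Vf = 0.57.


E1 = Ef*Vf + Em*(1-Vf) = 336*0.57 + 3*0.43 = 192.81 GPa

192.81 GPa


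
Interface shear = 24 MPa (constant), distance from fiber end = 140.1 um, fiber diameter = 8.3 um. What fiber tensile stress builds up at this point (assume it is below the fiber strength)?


Force balance: sigma_f * (pi*d^2/4) = tau * (pi*d) * x  ->  sigma_f = 4 * tau * x / d
sigma_f = 4 * 24 * 140.1 / 8.3 = 1620.4 MPa

1620.4 MPa


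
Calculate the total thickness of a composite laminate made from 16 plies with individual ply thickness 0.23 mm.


h = n * t_ply = 16 * 0.23 = 3.68 mm

3.68 mm


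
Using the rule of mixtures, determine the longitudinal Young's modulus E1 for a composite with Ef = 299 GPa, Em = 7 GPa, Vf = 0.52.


E1 = Ef*Vf + Em*(1-Vf) = 299*0.52 + 7*0.48 = 158.84 GPa

158.84 GPa


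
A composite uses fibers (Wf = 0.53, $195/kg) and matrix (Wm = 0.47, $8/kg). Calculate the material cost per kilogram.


Cost = cost_f*Wf + cost_m*Wm = 195*0.53 + 8*0.47 = $107.11/kg

$107.11/kg


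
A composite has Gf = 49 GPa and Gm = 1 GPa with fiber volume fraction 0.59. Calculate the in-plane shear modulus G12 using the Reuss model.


1/G12 = Vf/Gf + (1-Vf)/Gm = 0.59/49 + 0.41/1
G12 = 2.37 GPa

2.37 GPa


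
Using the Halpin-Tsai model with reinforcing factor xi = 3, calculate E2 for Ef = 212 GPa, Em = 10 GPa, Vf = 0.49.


eta = (Ef/Em - 1)/(Ef/Em + xi) = (21.2 - 1)/(21.2 + 3) = 0.8347
E2 = Em*(1+xi*eta*Vf)/(1-eta*Vf) = 37.68 GPa

37.68 GPa


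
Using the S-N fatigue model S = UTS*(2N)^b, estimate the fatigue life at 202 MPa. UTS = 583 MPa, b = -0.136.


N = 0.5 * (S/UTS)^(1/b) = 0.5 * (202/583)^(1/-0.136) = 1212.4259 cycles

1212.4259 cycles


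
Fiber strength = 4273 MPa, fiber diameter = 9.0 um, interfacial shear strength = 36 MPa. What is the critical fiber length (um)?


Lc = sigma_f * d / (2 * tau_i) = 4273 * 9.0 / (2 * 36) = 534.1 um

534.1 um


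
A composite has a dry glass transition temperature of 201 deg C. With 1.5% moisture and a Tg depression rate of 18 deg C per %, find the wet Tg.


Tg_wet = Tg_dry - k*moisture = 201 - 18*1.5 = 174.0 deg C

174.0 deg C


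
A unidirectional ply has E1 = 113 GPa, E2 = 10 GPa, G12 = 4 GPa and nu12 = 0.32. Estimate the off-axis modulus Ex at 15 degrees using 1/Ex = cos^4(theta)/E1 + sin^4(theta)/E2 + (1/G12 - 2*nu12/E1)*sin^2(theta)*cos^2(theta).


cos^4(15) = 0.870513, sin^4(15) = 0.004487, sin^2(15)*cos^2(15) = 0.0625
1/G12 - 2*nu12/E1 = 1/4 - 2*0.32/113 = 0.244336 GPa^-1
1/Ex = 0.870513/113 + 0.004487/10 + 0.244336*0.0625 = 0.0234234 GPa^-1
Ex = 42.69 GPa

42.69 GPa


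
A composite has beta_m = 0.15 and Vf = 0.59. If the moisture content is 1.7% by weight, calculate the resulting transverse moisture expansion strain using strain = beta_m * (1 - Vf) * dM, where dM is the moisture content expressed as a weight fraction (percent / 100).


dM = 1.7/100 = 0.017
strain = beta_m * (1-Vf) * dM = 0.15 * 0.41 * 0.017 = 0.0010455

0.0010455


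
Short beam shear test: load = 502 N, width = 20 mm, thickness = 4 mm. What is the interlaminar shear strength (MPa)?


ILSS = 3F/(4bh) = 3*502/(4*20*4) = 4.71 MPa

4.71 MPa


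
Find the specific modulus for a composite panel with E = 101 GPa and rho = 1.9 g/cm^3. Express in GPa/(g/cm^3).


Specific stiffness = E/rho = 101/1.9 = 53.2 GPa/(g/cm^3)

53.2 GPa/(g/cm^3)


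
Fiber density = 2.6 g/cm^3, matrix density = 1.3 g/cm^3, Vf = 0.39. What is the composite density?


rho_c = rho_f*Vf + rho_m*(1-Vf) = 2.6*0.39 + 1.3*0.61 = 1.807 g/cm^3

1.807 g/cm^3


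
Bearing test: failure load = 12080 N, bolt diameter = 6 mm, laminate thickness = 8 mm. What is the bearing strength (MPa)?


sigma_br = F/(d*h) = 12080/(6*8) = 251.7 MPa

251.7 MPa


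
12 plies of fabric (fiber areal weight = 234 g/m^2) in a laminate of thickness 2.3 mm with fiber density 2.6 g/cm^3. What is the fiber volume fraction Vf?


Vf = n * FAW / (rho_f * h * 1000) = 12 * 234 / (2.6 * 2.3 * 1000) = 0.4696

0.4696


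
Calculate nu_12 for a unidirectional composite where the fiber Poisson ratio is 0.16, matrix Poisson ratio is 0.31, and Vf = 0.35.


nu_12 = nu_f*Vf + nu_m*(1-Vf) = 0.16*0.35 + 0.31*0.65 = 0.2575

0.2575


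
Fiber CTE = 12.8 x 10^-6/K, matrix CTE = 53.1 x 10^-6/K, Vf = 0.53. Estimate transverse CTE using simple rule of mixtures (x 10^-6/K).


alpha_2 = alpha_f*Vf + alpha_m*(1-Vf) = 12.8*0.53 + 53.1*0.47 = 31.7 x 10^-6/K

31.7 x 10^-6/K


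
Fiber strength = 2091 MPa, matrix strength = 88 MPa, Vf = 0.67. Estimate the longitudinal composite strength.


sigma_1 = sigma_f*Vf + sigma_m*(1-Vf) = 2091*0.67 + 88*0.33 = 1430.0 MPa

1430.0 MPa


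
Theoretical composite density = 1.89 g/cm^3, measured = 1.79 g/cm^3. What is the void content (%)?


Void% = (rho_theo - rho_actual)/rho_theo * 100 = (1.89 - 1.79)/1.89 * 100 = 5.29%

5.29%


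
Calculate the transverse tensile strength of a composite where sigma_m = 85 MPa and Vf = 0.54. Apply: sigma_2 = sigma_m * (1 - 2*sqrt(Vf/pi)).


factor = 1 - 2*sqrt(0.54/pi) = 0.1708
sigma_2 = 85 * 0.1708 = 14.52 MPa

14.52 MPa


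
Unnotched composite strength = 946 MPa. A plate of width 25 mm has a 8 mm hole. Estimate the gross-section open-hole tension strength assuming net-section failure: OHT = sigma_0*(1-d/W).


OHT = sigma_0*(1-d/W) = 946*(1-8/25) = 643.3 MPa

643.3 MPa


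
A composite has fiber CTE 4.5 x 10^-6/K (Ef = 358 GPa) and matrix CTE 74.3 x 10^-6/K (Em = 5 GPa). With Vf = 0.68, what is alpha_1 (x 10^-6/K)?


E1 = Ef*Vf + Em*(1-Vf) = 245.04
alpha_1 = (alpha_f*Ef*Vf + alpha_m*Em*(1-Vf))/E1 = 4.96 x 10^-6/K

4.96 x 10^-6/K


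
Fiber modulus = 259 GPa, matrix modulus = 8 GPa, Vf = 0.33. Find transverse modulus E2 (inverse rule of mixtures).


1/E2 = Vf/Ef + (1-Vf)/Em = 0.33/259 + 0.67/8
E2 = 11.76 GPa

11.76 GPa


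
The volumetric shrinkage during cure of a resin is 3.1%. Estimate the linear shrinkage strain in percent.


Linear shrinkage ≈ vol_shrink/3 = 3.1/3 = 1.033%

1.033%


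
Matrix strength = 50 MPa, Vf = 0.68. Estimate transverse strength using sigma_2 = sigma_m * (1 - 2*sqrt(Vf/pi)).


factor = 1 - 2*sqrt(0.68/pi) = 0.0695
sigma_2 = 50 * 0.0695 = 3.48 MPa

3.48 MPa


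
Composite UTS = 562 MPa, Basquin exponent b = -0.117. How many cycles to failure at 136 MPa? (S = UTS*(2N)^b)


N = 0.5 * (S/UTS)^(1/b) = 0.5 * (136/562)^(1/-0.117) = 92387.7755 cycles

92387.7755 cycles


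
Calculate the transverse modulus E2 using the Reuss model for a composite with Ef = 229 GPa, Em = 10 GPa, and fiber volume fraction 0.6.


1/E2 = Vf/Ef + (1-Vf)/Em = 0.6/229 + 0.4/10
E2 = 23.46 GPa

23.46 GPa


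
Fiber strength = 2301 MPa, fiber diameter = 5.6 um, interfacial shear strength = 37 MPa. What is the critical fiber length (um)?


Lc = sigma_f * d / (2 * tau_i) = 2301 * 5.6 / (2 * 37) = 174.1 um

174.1 um


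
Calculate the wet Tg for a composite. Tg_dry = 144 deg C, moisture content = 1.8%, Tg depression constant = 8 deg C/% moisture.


Tg_wet = Tg_dry - k*moisture = 144 - 8*1.8 = 129.6 deg C

129.6 deg C


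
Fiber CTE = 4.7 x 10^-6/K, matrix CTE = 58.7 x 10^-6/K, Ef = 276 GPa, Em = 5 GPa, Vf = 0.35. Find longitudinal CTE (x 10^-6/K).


E1 = Ef*Vf + Em*(1-Vf) = 99.85
alpha_1 = (alpha_f*Ef*Vf + alpha_m*Em*(1-Vf))/E1 = 6.46 x 10^-6/K

6.46 x 10^-6/K


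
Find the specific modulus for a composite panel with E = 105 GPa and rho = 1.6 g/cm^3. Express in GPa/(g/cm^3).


Specific stiffness = E/rho = 105/1.6 = 65.6 GPa/(g/cm^3)

65.6 GPa/(g/cm^3)


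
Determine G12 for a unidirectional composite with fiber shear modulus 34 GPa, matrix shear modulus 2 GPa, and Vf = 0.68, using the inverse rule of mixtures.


1/G12 = Vf/Gf + (1-Vf)/Gm = 0.68/34 + 0.32/2
G12 = 5.56 GPa

5.56 GPa


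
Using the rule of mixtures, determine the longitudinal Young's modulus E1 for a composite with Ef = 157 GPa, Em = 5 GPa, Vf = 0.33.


E1 = Ef*Vf + Em*(1-Vf) = 157*0.33 + 5*0.67 = 55.16 GPa

55.16 GPa


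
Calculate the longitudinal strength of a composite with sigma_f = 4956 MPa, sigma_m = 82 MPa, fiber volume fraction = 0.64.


sigma_1 = sigma_f*Vf + sigma_m*(1-Vf) = 4956*0.64 + 82*0.36 = 3201.4 MPa

3201.4 MPa


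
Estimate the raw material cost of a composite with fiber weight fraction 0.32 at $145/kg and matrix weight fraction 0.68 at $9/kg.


Cost = cost_f*Wf + cost_m*Wm = 145*0.32 + 9*0.68 = $52.52/kg

$52.52/kg
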